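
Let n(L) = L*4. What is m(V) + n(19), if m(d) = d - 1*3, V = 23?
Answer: 96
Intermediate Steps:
m(d) = -3 + d (m(d) = d - 3 = -3 + d)
n(L) = 4*L
m(V) + n(19) = (-3 + 23) + 4*19 = 20 + 76 = 96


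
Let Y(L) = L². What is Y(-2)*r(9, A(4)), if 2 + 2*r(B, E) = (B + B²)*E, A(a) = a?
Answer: 716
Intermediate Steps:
r(B, E) = -1 + E*(B + B²)/2 (r(B, E) = -1 + ((B + B²)*E)/2 = -1 + (E*(B + B²))/2 = -1 + E*(B + B²)/2)
Y(-2)*r(9, A(4)) = (-2)²*(-1 + (½)*9*4 + (½)*4*9²) = 4*(-1 + 18 + (½)*4*81) = 4*(-1 + 18 + 162) = 4*179 = 716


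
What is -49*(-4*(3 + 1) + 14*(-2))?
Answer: 2156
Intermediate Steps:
-49*(-4*(3 + 1) + 14*(-2)) = -49*(-4*4 - 28) = -49*(-16 - 28) = -49*(-44) = 2156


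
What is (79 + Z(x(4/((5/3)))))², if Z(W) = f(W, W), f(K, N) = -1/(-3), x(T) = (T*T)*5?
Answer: 56644/9 ≈ 6293.8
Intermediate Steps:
x(T) = 5*T² (x(T) = T²*5 = 5*T²)
f(K, N) = ⅓ (f(K, N) = -1*(-⅓) = ⅓)
Z(W) = ⅓
(79 + Z(x(4/((5/3)))))² = (79 + ⅓)² = (238/3)² = 56644/9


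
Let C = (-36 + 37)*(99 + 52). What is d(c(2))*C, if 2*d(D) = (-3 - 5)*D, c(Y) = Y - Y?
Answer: 0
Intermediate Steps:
c(Y) = 0
d(D) = -4*D (d(D) = ((-3 - 5)*D)/2 = (-8*D)/2 = -4*D)
C = 151 (C = 1*151 = 151)
d(c(2))*C = -4*0*151 = 0*151 = 0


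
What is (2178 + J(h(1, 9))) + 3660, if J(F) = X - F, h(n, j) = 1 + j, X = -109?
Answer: 5719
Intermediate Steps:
J(F) = -109 - F
(2178 + J(h(1, 9))) + 3660 = (2178 + (-109 - (1 + 9))) + 3660 = (2178 + (-109 - 1*10)) + 3660 = (2178 + (-109 - 10)) + 3660 = (2178 - 119) + 3660 = 2059 + 3660 = 5719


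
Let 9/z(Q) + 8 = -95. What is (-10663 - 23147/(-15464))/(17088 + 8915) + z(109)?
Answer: -20600550483/41417370376 ≈ -0.49739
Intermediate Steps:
z(Q) = -9/103 (z(Q) = 9/(-8 - 95) = 9/(-103) = 9*(-1/103) = -9/103)
(-10663 - 23147/(-15464))/(17088 + 8915) + z(109) = (-10663 - 23147/(-15464))/(17088 + 8915) - 9/103 = (-10663 - 23147*(-1/15464))/26003 - 9/103 = (-10663 + 23147/15464)*(1/26003) - 9/103 = -164869485/15464*1/26003 - 9/103 = -164869485/402110392 - 9/103 = -20600550483/41417370376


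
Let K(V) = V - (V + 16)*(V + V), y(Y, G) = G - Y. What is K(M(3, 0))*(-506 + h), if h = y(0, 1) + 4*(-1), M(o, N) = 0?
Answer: 0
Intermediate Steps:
K(V) = V - 2*V*(16 + V) (K(V) = V - (16 + V)*2*V = V - 2*V*(16 + V))
h = -3 (h = (1 - 1*0) + 4*(-1) = (1 + 0) - 4 = 1 - 4 = -3)
K(M(3, 0))*(-506 + h) = (-1*0*(31 + 2*0))*(-506 - 3) = -1*0*(31 + 0)*(-509) = -1*0*31*(-509) = 0*(-509) = 0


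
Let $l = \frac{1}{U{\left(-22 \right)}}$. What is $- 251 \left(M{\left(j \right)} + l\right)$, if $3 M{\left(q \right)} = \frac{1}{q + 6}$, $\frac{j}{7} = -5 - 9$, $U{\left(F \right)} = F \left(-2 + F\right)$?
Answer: $\frac{1757}{4048} \approx 0.43404$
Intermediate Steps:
$j = -98$ ($j = 7 \left(-5 - 9\right) = 7 \left(-14\right) = -98$)
$M{\left(q \right)} = \frac{1}{3 \left(6 + q\right)}$ ($M{\left(q \right)} = \frac{1}{3 \left(q + 6\right)} = \frac{1}{3 \left(6 + q\right)}$)
$l = \frac{1}{528}$ ($l = \frac{1}{\left(-22\right) \left(-2 - 22\right)} = \frac{1}{\left(-22\right) \left(-24\right)} = \frac{1}{528} \approx 0.0018939$)
$- 251 \left(M{\left(j \right)} + l\right) = - 251 \left(\frac{1}{3 \left(6 - 98\right)} + \frac{1}{528}\right) = - 251 \left(\frac{1}{3 \left(-92\right)} + \frac{1}{528}\right) = - 251 \left(\frac{1}{3} \left(- \frac{1}{92}\right) + \frac{1}{528}\right) = - 251 \left(- \frac{1}{276} + \frac{1}{528}\right) = \left(-251\right) \left(- \frac{7}{4048}\right) = \frac{1757}{4048}$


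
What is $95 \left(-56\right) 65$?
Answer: $-345800$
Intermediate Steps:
$95 \left(-56\right) 65 = \left(-5320\right) 65 = -345800$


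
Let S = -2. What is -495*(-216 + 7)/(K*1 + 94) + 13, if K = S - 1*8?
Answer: 34849/28 ≈ 1244.6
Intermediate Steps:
K = -10 (K = -2 - 1*8 = -2 - 8 = -10)
-495*(-216 + 7)/(K*1 + 94) + 13 = -495*(-216 + 7)/(-10*1 + 94) + 13 = -(-103455)/(-10 + 94) + 13 = -(-103455)/84 + 13 = -495*(-209/84) + 13 = 34485/28 + 13 = 34849/28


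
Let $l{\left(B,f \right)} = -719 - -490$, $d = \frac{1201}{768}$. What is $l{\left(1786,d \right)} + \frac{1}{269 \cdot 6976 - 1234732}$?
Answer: $- \frac{146974947}{641812} \approx -229.0$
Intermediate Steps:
$d = \frac{1201}{768}$ ($d = 1201 \cdot \frac{1}{768} = \frac{1201}{768} \approx 1.5638$)
$l{\left(B,f \right)} = -229$ ($l{\left(B,f \right)} = -719 + 490 = -229$)
$l{\left(1786,d \right)} + \frac{1}{269 \cdot 6976 - 1234732} = -229 + \frac{1}{269 \cdot 6976 - 1234732} = -229 + \frac{1}{1876544 - 1234732} = -229 + \frac{1}{641812} = - \frac{146974947}{641812}$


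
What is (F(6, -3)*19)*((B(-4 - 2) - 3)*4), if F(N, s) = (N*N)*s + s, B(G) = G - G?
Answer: 25308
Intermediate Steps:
B(G) = 0
F(N, s) = s + s*N**2 (F(N, s) = N**2*s + s = s*N**2 + s = s + s*N**2)
(F(6, -3)*19)*((B(-4 - 2) - 3)*4) = (-3*(1 + 6**2)*19)*((0 - 3)*4) = (-3*(1 + 36)*19)*(-3*4) = (-3*37*19)*(-12) = -111*19*(-12) = -2109*(-12) = 25308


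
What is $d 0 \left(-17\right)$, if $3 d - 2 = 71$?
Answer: $0$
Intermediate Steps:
$d = \frac{73}{3}$ ($d = \frac{2}{3} + \frac{1}{3} \cdot 71 = \frac{2}{3} + \frac{71}{3} = \frac{73}{3} \approx 24.333$)
$d 0 \left(-17\right) = \frac{73}{3} \cdot 0 \left(-17\right) = 0 \left(-17\right) = 0$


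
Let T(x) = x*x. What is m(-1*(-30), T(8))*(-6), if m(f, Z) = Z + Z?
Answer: -768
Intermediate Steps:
T(x) = x²
m(f, Z) = 2*Z
m(-1*(-30), T(8))*(-6) = (2*8²)*(-6) = (2*64)*(-6) = 128*(-6) = -768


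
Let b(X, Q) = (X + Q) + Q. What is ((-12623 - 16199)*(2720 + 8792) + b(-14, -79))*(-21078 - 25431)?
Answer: 15431641365324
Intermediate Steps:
b(X, Q) = X + 2*Q (b(X, Q) = (Q + X) + Q = X + 2*Q)
((-12623 - 16199)*(2720 + 8792) + b(-14, -79))*(-21078 - 25431) = ((-12623 - 16199)*(2720 + 8792) + (-14 + 2*(-79)))*(-21078 - 25431) = (-28822*11512 + (-14 - 158))*(-46509) = (-331798864 - 172)*(-46509) = -331799036*(-46509) = 15431641365324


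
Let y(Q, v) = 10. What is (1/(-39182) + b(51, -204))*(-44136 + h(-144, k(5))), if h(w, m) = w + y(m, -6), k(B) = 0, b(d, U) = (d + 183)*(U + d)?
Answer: 31050844415275/19591 ≈ 1.5850e+9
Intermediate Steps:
b(d, U) = (183 + d)*(U + d)
h(w, m) = 10 + w (h(w, m) = w + 10 = 10 + w)
(1/(-39182) + b(51, -204))*(-44136 + h(-144, k(5))) = (1/(-39182) + (51² + 183*(-204) + 183*51 - 204*51))*(-44136 + (10 - 144)) = (-1/39182 + (2601 - 37332 + 9333 - 10404))*(-44136 - 134) = (-1/39182 - 35802)*(-44270) = -1402793965/39182*(-44270) = 31050844415275/19591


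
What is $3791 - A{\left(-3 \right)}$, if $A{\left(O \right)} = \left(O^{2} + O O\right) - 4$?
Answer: $3777$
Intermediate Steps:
$A{\left(O \right)} = -4 + 2 O^{2}$ ($A{\left(O \right)} = \left(O^{2} + O^{2}\right) - 4 = 2 O^{2} - 4 = -4 + 2 O^{2}$)
$3791 - A{\left(-3 \right)} = 3791 - \left(-4 + 2 \left(-3\right)^{2}\right) = 3791 - \left(-4 + 2 \cdot 9\right) = 3791 - \left(-4 + 18\right) = 3791 - 14 = 3777$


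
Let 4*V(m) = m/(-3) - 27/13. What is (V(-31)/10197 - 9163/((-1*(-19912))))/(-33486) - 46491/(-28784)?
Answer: 385245687383110709/238515359109699672 ≈ 1.6152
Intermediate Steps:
V(m) = -27/52 - m/12 (V(m) = (m/(-3) - 27/13)/4 = (m*(-⅓) - 27*1/13)/4 = (-m/3 - 27/13)/4 = (-27/13 - m/3)/4 = -27/52 - m/12)
(V(-31)/10197 - 9163/((-1*(-19912))))/(-33486) - 46491/(-28784) = ((-27/52 - 1/12*(-31))/10197 - 9163/((-1*(-19912))))/(-33486) - 46491/(-28784) = ((-27/52 + 31/12)*(1/10197) - 9163/19912)*(-1/33486) - 46491*(-1/28784) = ((161/78)*(1/10197) - 9163*1/19912)*(-1/33486) + 46491/28784 = (161/795366 - 9163/19912)*(-1/33486) + 46491/28784 = -3642366413/7918663896*(-1/33486) + 46491/28784 = 3642366413/265164379221456 + 46491/28784 = 385245687383110709/238515359109699672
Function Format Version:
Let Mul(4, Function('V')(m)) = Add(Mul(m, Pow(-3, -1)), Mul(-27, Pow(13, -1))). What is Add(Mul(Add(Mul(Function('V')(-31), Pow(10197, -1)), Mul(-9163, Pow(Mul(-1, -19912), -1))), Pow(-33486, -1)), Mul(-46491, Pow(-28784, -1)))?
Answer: Rational(385245687383110709, 238515359109699672) ≈ 1.6152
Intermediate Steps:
Function('V')(m) = Add(Rational(-27, 52), Mul(Rational(-1, 12), m)) (Function('V')(m) = Mul(Rational(1, 4), Add(Mul(m, Pow(-3, -1)), Mul(-27, Pow(13, -1)))) = Mul(Rational(1, 4), Add(Mul(m, Rational(-1, 3)), Mul(-27, Rational(1, 13)))) = Mul(Rational(1, 4), Add(Mul(Rational(-1, 3), m), Rational(-27, 13))) = Mul(Rational(1, 4), Add(Rational(-27, 13), Mul(Rational(-1, 3), m))) = Add(Rational(-27, 52), Mul(Rational(-1, 12), m)))
Add(Mul(Add(Mul(Function('V')(-31), Pow(10197, -1)), Mul(-9163, Pow(Mul(-1, -19912), -1))), Pow(-33486, -1)), Mul(-46491, Pow(-28784, -1))) = Add(Mul(Add(Mul(Add(Rational(-27, 52), Mul(Rational(-1, 12), -31)), Pow(10197, -1)), Mul(-9163, Pow(Mul(-1, -19912), -1))), Pow(-33486, -1)), Mul(-46491, Pow(-28784, -1))) = Add(Mul(Add(Mul(Add(Rational(-27, 52), Rational(31, 12)), Rational(1, 10197)), Mul(-9163, Pow(19912, -1))), Rational(-1, 33486)), Mul(-46491, Rational(-1, 28784))) = Add(Mul(Add(Mul(Rational(161, 78), Rational(1, 10197)), Mul(-9163, Rational(1, 19912))), Rational(-1, 33486)), Rational(46491, 28784)) = Add(Mul(Add(Rational(161, 795366), Rational(-9163, 19912)), Rational(-1, 33486)), Rational(46491, 28784)) = Add(Mul(Rational(-3642366413, 7918663896), Rational(-1, 33486)), Rational(46491, 28784)) = Add(Rational(3642366413, 265164379221456), Rational(46491, 28784)) = Rational(385245687383110709, 238515359109699672)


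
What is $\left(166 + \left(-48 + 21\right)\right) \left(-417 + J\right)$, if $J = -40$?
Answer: $-63523$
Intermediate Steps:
$\left(166 + \left(-48 + 21\right)\right) \left(-417 + J\right) = \left(166 + \left(-48 + 21\right)\right) \left(-417 - 40\right) = \left(166 - 27\right) \left(-457\right) = 139 \left(-457\right) = -63523$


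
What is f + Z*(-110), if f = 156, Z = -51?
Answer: 5766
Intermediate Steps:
f + Z*(-110) = 156 - 51*(-110) = 156 + 5610 = 5766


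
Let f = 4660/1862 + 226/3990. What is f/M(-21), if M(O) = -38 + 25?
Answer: -35741/181545 ≈ -0.19687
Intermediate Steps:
M(O) = -13
f = 35741/13965 (f = 4660*(1/1862) + 226*(1/3990) = 2330/931 + 113/1995 = 35741/13965 ≈ 2.5593)
f/M(-21) = (35741/13965)/(-13) = (35741/13965)*(-1/13) = -35741/181545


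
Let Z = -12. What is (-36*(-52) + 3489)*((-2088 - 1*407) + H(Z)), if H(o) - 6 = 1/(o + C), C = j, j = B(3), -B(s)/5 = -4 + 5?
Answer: -226845354/17 ≈ -1.3344e+7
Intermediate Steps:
B(s) = -5 (B(s) = -5*(-4 + 5) = -5*1 = -5)
j = -5
C = -5
H(o) = 6 + 1/(-5 + o) (H(o) = 6 + 1/(o - 5) = 6 + 1/(-5 + o))
(-36*(-52) + 3489)*((-2088 - 1*407) + H(Z)) = (-36*(-52) + 3489)*((-2088 - 1*407) + (-29 + 6*(-12))/(-5 - 12)) = (1872 + 3489)*((-2088 - 407) + (-29 - 72)/(-17)) = 5361*(-2495 - 1/17*(-101)) = 5361*(-2495 + 101/17) = 5361*(-42314/17) = -226845354/17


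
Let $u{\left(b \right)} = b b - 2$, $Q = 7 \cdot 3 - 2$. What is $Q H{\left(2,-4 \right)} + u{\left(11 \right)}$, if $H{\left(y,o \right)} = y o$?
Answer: $-33$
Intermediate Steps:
$Q = 19$ ($Q = 21 - 2 = 19$)
$H{\left(y,o \right)} = o y$
$u{\left(b \right)} = -2 + b^{2}$ ($u{\left(b \right)} = b^{2} - 2 = -2 + b^{2}$)
$Q H{\left(2,-4 \right)} + u{\left(11 \right)} = 19 \left(\left(-4\right) 2\right) - \left(2 - 11^{2}\right) = 19 \left(-8\right) + \left(-2 + 121\right) = -152 + 119 = -33$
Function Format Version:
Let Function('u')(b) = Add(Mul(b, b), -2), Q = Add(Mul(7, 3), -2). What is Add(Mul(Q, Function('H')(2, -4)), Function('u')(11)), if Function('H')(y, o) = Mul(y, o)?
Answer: -33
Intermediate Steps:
Q = 19 (Q = Add(21, -2) = 19)
Function('H')(y, o) = Mul(o, y)
Function('u')(b) = Add(-2, Pow(b, 2)) (Function('u')(b) = Add(Pow(b, 2), -2) = Add(-2, Pow(b, 2)))
Add(Mul(Q, Function('H')(2, -4)), Function('u')(11)) = Add(Mul(19, Mul(-4, 2)), Add(-2, Pow(11, 2))) = Add(Mul(19, -8), Add(-2, 121)) = Add(-152, 119) = -33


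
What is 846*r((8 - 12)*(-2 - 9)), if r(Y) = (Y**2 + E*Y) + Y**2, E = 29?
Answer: 4355208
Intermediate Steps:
r(Y) = 2*Y**2 + 29*Y (r(Y) = (Y**2 + 29*Y) + Y**2 = 2*Y**2 + 29*Y)
846*r((8 - 12)*(-2 - 9)) = 846*(((8 - 12)*(-2 - 9))*(29 + 2*((8 - 12)*(-2 - 9)))) = 846*((-4*(-11))*(29 + 2*(-4*(-11)))) = 846*(44*(29 + 2*44)) = 846*(44*(29 + 88)) = 846*(44*117) = 846*5148 = 4355208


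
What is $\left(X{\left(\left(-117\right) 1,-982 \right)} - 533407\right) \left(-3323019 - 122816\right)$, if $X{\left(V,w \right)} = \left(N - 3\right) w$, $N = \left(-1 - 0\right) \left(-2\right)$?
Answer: $1834648699875$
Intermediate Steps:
$N = 2$ ($N = \left(-1 + 0\right) \left(-2\right) = \left(-1\right) \left(-2\right) = 2$)
$X{\left(V,w \right)} = - w$ ($X{\left(V,w \right)} = \left(2 - 3\right) w = - w$)
$\left(X{\left(\left(-117\right) 1,-982 \right)} - 533407\right) \left(-3323019 - 122816\right) = \left(\left(-1\right) \left(-982\right) - 533407\right) \left(-3323019 - 122816\right) = \left(982 - 533407\right) \left(-3445835\right) = \left(-532425\right) \left(-3445835\right) = 1834648699875$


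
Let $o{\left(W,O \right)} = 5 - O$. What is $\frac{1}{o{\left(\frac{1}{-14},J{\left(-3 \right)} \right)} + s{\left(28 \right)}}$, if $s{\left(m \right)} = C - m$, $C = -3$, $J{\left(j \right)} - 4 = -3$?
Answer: $- \frac{1}{27} \approx -0.037037$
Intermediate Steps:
$J{\left(j \right)} = 1$ ($J{\left(j \right)} = 4 - 3 = 1$)
$s{\left(m \right)} = -3 - m$
$\frac{1}{o{\left(\frac{1}{-14},J{\left(-3 \right)} \right)} + s{\left(28 \right)}} = \frac{1}{\left(5 - 1\right) - 31} = \frac{1}{4 - 31} = \frac{1}{-27} = - \frac{1}{27}$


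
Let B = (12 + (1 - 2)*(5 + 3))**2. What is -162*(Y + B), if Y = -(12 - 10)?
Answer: -2268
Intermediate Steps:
Y = -2 (Y = -1*2 = -2)
B = 16 (B = (12 - 1*8)**2 = (12 - 8)**2 = 4**2 = 16)
-162*(Y + B) = -162*(-2 + 16) = -162*14 = -2268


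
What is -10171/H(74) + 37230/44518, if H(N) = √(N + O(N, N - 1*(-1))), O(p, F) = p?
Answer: 18615/22259 - 10171*√37/74 ≈ -835.21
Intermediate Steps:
H(N) = √2*√N (H(N) = √(N + N) = √(2*N) = √2*√N)
-10171/H(74) + 37230/44518 = -10171*√37/74 + 37230/44518 = -10171*√37/74 + 37230*(1/44518) = -10171*√37/74 + 18615/22259 = 18615/22259 - 10171*√37/74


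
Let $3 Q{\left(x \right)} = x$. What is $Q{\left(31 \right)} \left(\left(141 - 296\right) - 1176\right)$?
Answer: $- \frac{41261}{3} \approx -13754.0$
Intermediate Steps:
$Q{\left(x \right)} = \frac{x}{3}$
$Q{\left(31 \right)} \left(\left(141 - 296\right) - 1176\right) = \frac{1}{3} \cdot 31 \left(\left(141 - 296\right) - 1176\right) = \frac{31 \left(-155 - 1176\right)}{3} = \frac{31}{3} \left(-1331\right) = - \frac{41261}{3}$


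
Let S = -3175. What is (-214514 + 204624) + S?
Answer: -13065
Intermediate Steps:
(-214514 + 204624) + S = (-214514 + 204624) - 3175 = -9890 - 3175 = -13065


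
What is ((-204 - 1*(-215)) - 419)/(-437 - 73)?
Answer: ⅘ ≈ 0.80000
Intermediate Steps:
((-204 - 1*(-215)) - 419)/(-437 - 73) = ((-204 + 215) - 419)/(-510) = (11 - 419)*(-1/510) = -408*(-1/510) = ⅘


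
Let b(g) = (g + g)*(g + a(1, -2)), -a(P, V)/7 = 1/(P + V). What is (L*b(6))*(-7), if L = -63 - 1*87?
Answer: 163800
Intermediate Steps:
L = -150 (L = -63 - 87 = -150)
a(P, V) = -7/(P + V)
b(g) = 2*g*(7 + g) (b(g) = (g + g)*(g - 7/(1 - 2)) = (2*g)*(g - 7/(-1)) = (2*g)*(g - 7*(-1)) = (2*g)*(g + 7) = (2*g)*(7 + g) = 2*g*(7 + g))
(L*b(6))*(-7) = -300*6*(7 + 6)*(-7) = -300*6*13*(-7) = -150*156*(-7) = -23400*(-7) = 163800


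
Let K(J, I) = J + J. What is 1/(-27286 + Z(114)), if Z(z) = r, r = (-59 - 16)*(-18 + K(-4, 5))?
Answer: -1/25336 ≈ -3.9470e-5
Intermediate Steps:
K(J, I) = 2*J
r = 1950 (r = (-59 - 16)*(-18 + 2*(-4)) = -75*(-18 - 8) = -75*(-26) = 1950)
Z(z) = 1950
1/(-27286 + Z(114)) = 1/(-27286 + 1950) = 1/(-25336) = -1/25336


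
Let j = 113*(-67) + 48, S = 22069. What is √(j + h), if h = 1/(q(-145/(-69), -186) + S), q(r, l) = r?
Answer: I*√144195558784634/138446 ≈ 86.735*I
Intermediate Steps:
h = 69/1522906 (h = 1/(-145/(-69) + 22069) = 1/(-145*(-1/69) + 22069) = 1/(145/69 + 22069) = 1/(1522906/69) = 69/1522906 ≈ 4.5308e-5)
j = -7523 (j = -7571 + 48 = -7523)
√(j + h) = √(-7523 + 69/1522906) = √(-11456821769/1522906) = I*√144195558784634/138446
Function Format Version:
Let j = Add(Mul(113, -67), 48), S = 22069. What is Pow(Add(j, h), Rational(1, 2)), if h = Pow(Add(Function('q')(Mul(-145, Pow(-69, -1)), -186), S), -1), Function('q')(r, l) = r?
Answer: Mul(Rational(1, 138446), I, Pow(144195558784634, Rational(1, 2))) ≈ Mul(86.735, I)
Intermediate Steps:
h = Rational(69, 1522906) (h = Pow(Add(Mul(-145, Pow(-69, -1)), 22069), -1) = Pow(Add(Mul(-145, Rational(-1, 69)), 22069), -1) = Pow(Add(Rational(145, 69), 22069), -1) = Pow(Rational(1522906, 69), -1) = Rational(69, 1522906) ≈ 4.5308e-5)
j = -7523 (j = Add(-7571, 48) = -7523)
Pow(Add(j, h), Rational(1, 2)) = Pow(Add(-7523, Rational(69, 1522906)), Rational(1, 2)) = Pow(Rational(-11456821769, 1522906), Rational(1, 2)) = Mul(Rational(1, 138446), I, Pow(144195558784634, Rational(1, 2)))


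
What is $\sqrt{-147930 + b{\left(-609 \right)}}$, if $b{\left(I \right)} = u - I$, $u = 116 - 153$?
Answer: $i \sqrt{147358} \approx 383.87 i$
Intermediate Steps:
$u = -37$
$b{\left(I \right)} = -37 - I$
$\sqrt{-147930 + b{\left(-609 \right)}} = \sqrt{-147930 - -572} = \sqrt{-147930 + \left(-37 + 609\right)} = \sqrt{-147930 + 572} = \sqrt{-147358} = i \sqrt{147358}$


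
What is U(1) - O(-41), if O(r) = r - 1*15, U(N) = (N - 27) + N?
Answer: 31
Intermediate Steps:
U(N) = -27 + 2*N (U(N) = (-27 + N) + N = -27 + 2*N)
O(r) = -15 + r (O(r) = r - 15 = -15 + r)
U(1) - O(-41) = (-27 + 2*1) - (-15 - 41) = (-27 + 2) - 1*(-56) = -25 + 56 = 31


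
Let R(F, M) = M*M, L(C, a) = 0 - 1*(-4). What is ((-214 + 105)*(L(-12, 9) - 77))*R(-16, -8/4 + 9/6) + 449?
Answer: 9753/4 ≈ 2438.3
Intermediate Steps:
L(C, a) = 4 (L(C, a) = 0 + 4 = 4)
R(F, M) = M**2
((-214 + 105)*(L(-12, 9) - 77))*R(-16, -8/4 + 9/6) + 449 = ((-214 + 105)*(4 - 77))*(-8/4 + 9/6)**2 + 449 = (-109*(-73))*(-8*1/4 + 9*(1/6))**2 + 449 = 7957*(-2 + 3/2)**2 + 449 = 7957*(-1/2)**2 + 449 = 7957*(1/4) + 449 = 7957/4 + 449 = 9753/4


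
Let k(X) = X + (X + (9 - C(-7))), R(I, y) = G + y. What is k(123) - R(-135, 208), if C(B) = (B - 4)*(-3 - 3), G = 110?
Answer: -129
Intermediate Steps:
R(I, y) = 110 + y
C(B) = 24 - 6*B (C(B) = (-4 + B)*(-6) = 24 - 6*B)
k(X) = -57 + 2*X (k(X) = X + (X + (9 - (24 - 6*(-7)))) = X + (X + (9 - (24 + 42))) = X + (X + (9 - 1*66)) = X + (X + (9 - 66)) = X + (X - 57) = X + (-57 + X) = -57 + 2*X)
k(123) - R(-135, 208) = (-57 + 2*123) - (110 + 208) = (-57 + 246) - 1*318 = 189 - 318 = -129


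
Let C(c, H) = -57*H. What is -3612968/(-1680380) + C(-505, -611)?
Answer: 14631551807/420095 ≈ 34829.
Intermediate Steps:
-3612968/(-1680380) + C(-505, -611) = -3612968/(-1680380) - 57*(-611) = -3612968*(-1/1680380) + 34827 = 903242/420095 + 34827 = 14631551807/420095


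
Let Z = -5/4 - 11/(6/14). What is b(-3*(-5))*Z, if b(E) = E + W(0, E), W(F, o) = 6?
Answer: -2261/4 ≈ -565.25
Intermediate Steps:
b(E) = 6 + E (b(E) = E + 6 = 6 + E)
Z = -323/12 (Z = -5*¼ - 11/(6*(1/14)) = -5/4 - 11/3/7 = -5/4 - 11*7/3 = -5/4 - 77/3 = -323/12 ≈ -26.917)
b(-3*(-5))*Z = (6 - 3*(-5))*(-323/12) = (6 + 15)*(-323/12) = 21*(-323/12) = -2261/4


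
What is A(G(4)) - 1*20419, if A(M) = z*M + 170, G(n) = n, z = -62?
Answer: -20497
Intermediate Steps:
A(M) = 170 - 62*M (A(M) = -62*M + 170 = 170 - 62*M)
A(G(4)) - 1*20419 = (170 - 62*4) - 1*20419 = (170 - 248) - 20419 = -78 - 20419 = -20497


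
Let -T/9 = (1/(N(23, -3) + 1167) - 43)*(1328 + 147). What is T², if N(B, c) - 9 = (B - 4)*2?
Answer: 480205030156475625/1473796 ≈ 3.2583e+11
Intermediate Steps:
N(B, c) = 1 + 2*B (N(B, c) = 9 + (B - 4)*2 = 9 + (-4 + B)*2 = 9 + (-8 + 2*B) = 1 + 2*B)
T = 692968275/1214 (T = -9*(1/((1 + 2*23) + 1167) - 43)*(1328 + 147) = -9*(1/((1 + 46) + 1167) - 43)*1475 = -9*(1/(47 + 1167) - 43)*1475 = -9*(1/1214 - 43)*1475 = -(-469809)*1475/1214 = -9*(-76996475/1214) = 692968275/1214 ≈ 5.7081e+5)
T² = (692968275/1214)² = 480205030156475625/1473796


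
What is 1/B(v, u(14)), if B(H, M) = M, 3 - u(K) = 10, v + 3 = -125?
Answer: -⅐ ≈ -0.14286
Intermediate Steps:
v = -128 (v = -3 - 125 = -128)
u(K) = -7 (u(K) = 3 - 1*10 = 3 - 10 = -7)
1/B(v, u(14)) = 1/(-7) = -⅐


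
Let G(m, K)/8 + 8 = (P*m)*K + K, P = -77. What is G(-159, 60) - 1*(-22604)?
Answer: 5899660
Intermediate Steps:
G(m, K) = -64 + 8*K - 616*K*m (G(m, K) = -64 + 8*((-77*m)*K + K) = -64 + 8*(-77*K*m + K) = -64 + 8*(K - 77*K*m) = -64 + (8*K - 616*K*m) = -64 + 8*K - 616*K*m)
G(-159, 60) - 1*(-22604) = (-64 + 8*60 - 616*60*(-159)) - 1*(-22604) = (-64 + 480 + 5876640) + 22604 = 5877056 + 22604 = 5899660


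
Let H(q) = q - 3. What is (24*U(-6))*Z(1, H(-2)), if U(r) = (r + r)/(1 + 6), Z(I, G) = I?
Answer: -288/7 ≈ -41.143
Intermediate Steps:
H(q) = -3 + q
U(r) = 2*r/7 (U(r) = (2*r)/7 = (2*r)*(1/7) = 2*r/7)
(24*U(-6))*Z(1, H(-2)) = (24*((2/7)*(-6)))*1 = (24*(-12/7))*1 = -288/7*1 = -288/7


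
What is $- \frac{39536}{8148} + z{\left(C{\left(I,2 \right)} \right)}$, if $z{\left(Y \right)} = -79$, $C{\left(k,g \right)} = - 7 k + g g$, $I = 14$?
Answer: $- \frac{24401}{291} \approx -83.852$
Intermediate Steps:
$C{\left(k,g \right)} = g^{2} - 7 k$ ($C{\left(k,g \right)} = - 7 k + g^{2} = g^{2} - 7 k$)
$- \frac{39536}{8148} + z{\left(C{\left(I,2 \right)} \right)} = - \frac{39536}{8148} - 79 = \left(-39536\right) \frac{1}{8148} - 79 = - \frac{1412}{291} - 79 = - \frac{24401}{291}$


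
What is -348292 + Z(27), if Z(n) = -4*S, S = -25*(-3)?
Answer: -348592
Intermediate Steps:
S = 75
Z(n) = -300 (Z(n) = -4*75 = -300)
-348292 + Z(27) = -348292 - 300 = -348592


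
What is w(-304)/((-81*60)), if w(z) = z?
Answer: 76/1215 ≈ 0.062551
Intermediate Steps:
w(-304)/((-81*60)) = -304/((-81*60)) = -304/(-4860) = -304*(-1/4860) = 76/1215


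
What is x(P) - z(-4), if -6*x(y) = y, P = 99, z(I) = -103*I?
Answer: -857/2 ≈ -428.50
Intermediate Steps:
x(y) = -y/6
x(P) - z(-4) = -⅙*99 - (-103)*(-4) = -33/2 - 1*412 = -33/2 - 412 = -857/2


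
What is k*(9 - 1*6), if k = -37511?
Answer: -112533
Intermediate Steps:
k*(9 - 1*6) = -37511*(9 - 1*6) = -37511*(9 - 6) = -37511*3 = -112533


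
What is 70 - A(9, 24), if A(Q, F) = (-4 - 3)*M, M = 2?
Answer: 84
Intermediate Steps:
A(Q, F) = -14 (A(Q, F) = (-4 - 3)*2 = -7*2 = -14)
70 - A(9, 24) = 70 - 1*(-14) = 70 + 14 = 84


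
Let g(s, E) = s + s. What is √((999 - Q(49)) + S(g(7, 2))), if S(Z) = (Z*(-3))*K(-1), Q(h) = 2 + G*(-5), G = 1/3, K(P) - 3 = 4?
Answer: √6342/3 ≈ 26.546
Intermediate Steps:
K(P) = 7 (K(P) = 3 + 4 = 7)
G = ⅓ ≈ 0.33333
g(s, E) = 2*s
Q(h) = ⅓ (Q(h) = 2 + (⅓)*(-5) = 2 - 5/3 = ⅓)
S(Z) = -21*Z (S(Z) = (Z*(-3))*7 = -3*Z*7 = -21*Z)
√((999 - Q(49)) + S(g(7, 2))) = √((999 - 1*⅓) - 42*7) = √((999 - ⅓) - 21*14) = √(2996/3 - 294) = √(2114/3) = √6342/3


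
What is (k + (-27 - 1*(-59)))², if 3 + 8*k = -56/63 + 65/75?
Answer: 2024929/2025 ≈ 999.96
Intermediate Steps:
k = -17/45 (k = -3/8 + (-56/63 + 65/75)/8 = -3/8 + (-56*1/63 + 65*(1/75))/8 = -3/8 + (-8/9 + 13/15)/8 = -3/8 + (⅛)*(-1/45) = -3/8 - 1/360 = -17/45 ≈ -0.37778)
(k + (-27 - 1*(-59)))² = (-17/45 + (-27 - 1*(-59)))² = (-17/45 + (-27 + 59))² = (-17/45 + 32)² = (1423/45)² = 2024929/2025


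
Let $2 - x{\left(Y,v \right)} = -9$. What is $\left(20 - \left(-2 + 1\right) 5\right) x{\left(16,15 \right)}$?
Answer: $275$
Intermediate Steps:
$x{\left(Y,v \right)} = 11$ ($x{\left(Y,v \right)} = 2 - -9 = 2 + 9 = 11$)
$\left(20 - \left(-2 + 1\right) 5\right) x{\left(16,15 \right)} = \left(20 - \left(-2 + 1\right) 5\right) 11 = \left(20 - \left(-1\right) 5\right) 11 = \left(20 - -5\right) 11 = \left(20 + 5\right) 11 = 25 \cdot 11 = 275$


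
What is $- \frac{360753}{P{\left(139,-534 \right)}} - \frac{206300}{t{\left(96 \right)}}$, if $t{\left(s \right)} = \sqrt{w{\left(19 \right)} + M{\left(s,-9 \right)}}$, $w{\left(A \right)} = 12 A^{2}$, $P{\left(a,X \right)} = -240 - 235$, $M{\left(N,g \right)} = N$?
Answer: $\frac{18987}{25} - \frac{103150 \sqrt{123}}{369} \approx -2340.8$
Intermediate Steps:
$P{\left(a,X \right)} = -475$
$t{\left(s \right)} = \sqrt{4332 + s}$ ($t{\left(s \right)} = \sqrt{12 \cdot 19^{2} + s} = \sqrt{12 \cdot 361 + s} = \sqrt{4332 + s}$)
$- \frac{360753}{P{\left(139,-534 \right)}} - \frac{206300}{t{\left(96 \right)}} = - \frac{360753}{-475} - \frac{206300}{\sqrt{4332 + 96}} = \left(-360753\right) \left(- \frac{1}{475}\right) - \frac{206300}{\sqrt{4428}} = \frac{18987}{25} - \frac{206300}{6 \sqrt{123}} = \frac{18987}{25} - 206300 \frac{\sqrt{123}}{738} = \frac{18987}{25} - \frac{103150 \sqrt{123}}{369}$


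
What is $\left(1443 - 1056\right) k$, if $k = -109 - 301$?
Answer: $-158670$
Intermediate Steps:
$k = -410$ ($k = -109 - 301 = -410$)
$\left(1443 - 1056\right) k = \left(1443 - 1056\right) \left(-410\right) = 387 \left(-410\right) = -158670$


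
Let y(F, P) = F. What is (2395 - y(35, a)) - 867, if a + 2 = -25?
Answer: 1493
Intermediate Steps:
a = -27 (a = -2 - 25 = -27)
(2395 - y(35, a)) - 867 = (2395 - 1*35) - 867 = (2395 - 35) - 867 = 2360 - 867 = 1493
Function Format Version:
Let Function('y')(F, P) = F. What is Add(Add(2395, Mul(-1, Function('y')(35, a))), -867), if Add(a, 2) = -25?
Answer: 1493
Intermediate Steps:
a = -27 (a = Add(-2, -25) = -27)
Add(Add(2395, Mul(-1, Function('y')(35, a))), -867) = Add(Add(2395, Mul(-1, 35)), -867) = Add(Add(2395, -35), -867) = Add(2360, -867) = 1493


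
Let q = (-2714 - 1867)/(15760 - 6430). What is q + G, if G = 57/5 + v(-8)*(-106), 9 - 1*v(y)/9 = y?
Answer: -50404053/3110 ≈ -16207.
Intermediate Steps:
v(y) = 81 - 9*y
G = -81033/5 (G = 57/5 + (81 - 9*(-8))*(-106) = 57*(⅕) + (81 + 72)*(-106) = 57/5 + 153*(-106) = 57/5 - 16218 = -81033/5 ≈ -16207.)
q = -1527/3110 (q = -4581/9330 = -4581*1/9330 = -1527/3110 ≈ -0.49100)
q + G = -1527/3110 - 81033/5 = -50404053/3110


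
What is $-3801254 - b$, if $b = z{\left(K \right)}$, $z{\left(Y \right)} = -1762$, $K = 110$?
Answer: $-3799492$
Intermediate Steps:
$b = -1762$
$-3801254 - b = -3801254 - -1762 = -3801254 + 1762 = -3799492$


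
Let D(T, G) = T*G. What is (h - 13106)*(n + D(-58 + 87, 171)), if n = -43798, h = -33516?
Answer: 1810751858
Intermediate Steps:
D(T, G) = G*T
(h - 13106)*(n + D(-58 + 87, 171)) = (-33516 - 13106)*(-43798 + 171*(-58 + 87)) = -46622*(-43798 + 171*29) = -46622*(-43798 + 4959) = -46622*(-38839) = 1810751858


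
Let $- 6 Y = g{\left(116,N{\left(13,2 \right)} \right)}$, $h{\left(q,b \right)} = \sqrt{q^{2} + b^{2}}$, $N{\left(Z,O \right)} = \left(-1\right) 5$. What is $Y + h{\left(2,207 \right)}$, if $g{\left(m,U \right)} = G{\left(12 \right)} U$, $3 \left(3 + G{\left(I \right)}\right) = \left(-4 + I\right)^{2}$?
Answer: $\frac{275}{18} + \sqrt{42853} \approx 222.29$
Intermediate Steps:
$G{\left(I \right)} = -3 + \frac{\left(-4 + I\right)^{2}}{3}$
$N{\left(Z,O \right)} = -5$
$h{\left(q,b \right)} = \sqrt{b^{2} + q^{2}}$
$g{\left(m,U \right)} = \frac{55 U}{3}$ ($g{\left(m,U \right)} = \left(-3 + \frac{\left(-4 + 12\right)^{2}}{3}\right) U = \left(-3 + \frac{8^{2}}{3}\right) U = \left(-3 + \frac{1}{3} \cdot 64\right) U = \left(-3 + \frac{64}{3}\right) U = \frac{55 U}{3}$)
$Y = \frac{275}{18}$ ($Y = - \frac{\frac{55}{3} \left(-5\right)}{6} = \left(- \frac{1}{6}\right) \left(- \frac{275}{3}\right) = \frac{275}{18} \approx 15.278$)
$Y + h{\left(2,207 \right)} = \frac{275}{18} + \sqrt{207^{2} + 2^{2}} = \frac{275}{18} + \sqrt{42849 + 4} = \frac{275}{18} + \sqrt{42853}$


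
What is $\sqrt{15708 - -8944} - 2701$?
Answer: $-2701 + 2 \sqrt{6163} \approx -2544.0$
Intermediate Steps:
$\sqrt{15708 - -8944} - 2701 = \sqrt{15708 + 8944} - 2701 = \sqrt{24652} - 2701 = 2 \sqrt{6163} - 2701 = -2701 + 2 \sqrt{6163}$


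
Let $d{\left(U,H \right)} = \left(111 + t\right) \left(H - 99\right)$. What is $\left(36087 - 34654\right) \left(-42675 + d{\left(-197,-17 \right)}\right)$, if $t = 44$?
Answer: $-86918615$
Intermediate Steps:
$d{\left(U,H \right)} = -15345 + 155 H$ ($d{\left(U,H \right)} = \left(111 + 44\right) \left(H - 99\right) = 155 \left(-99 + H\right) = -15345 + 155 H$)
$\left(36087 - 34654\right) \left(-42675 + d{\left(-197,-17 \right)}\right) = \left(36087 - 34654\right) \left(-42675 + \left(-15345 + 155 \left(-17\right)\right)\right) = 1433 \left(-42675 - 17980\right) = 1433 \left(-60655\right) = -86918615$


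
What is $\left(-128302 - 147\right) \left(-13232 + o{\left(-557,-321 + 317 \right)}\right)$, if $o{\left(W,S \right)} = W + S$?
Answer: $1771697057$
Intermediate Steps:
$o{\left(W,S \right)} = S + W$
$\left(-128302 - 147\right) \left(-13232 + o{\left(-557,-321 + 317 \right)}\right) = \left(-128302 - 147\right) \left(-13232 + \left(\left(-321 + 317\right) - 557\right)\right) = - 128449 \left(-13232 - 561\right) = \left(-128449\right) \left(-13793\right) = 1771697057$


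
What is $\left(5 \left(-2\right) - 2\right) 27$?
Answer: $-324$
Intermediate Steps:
$\left(5 \left(-2\right) - 2\right) 27 = \left(-10 - 2\right) 27 = \left(-12\right) 27 = -324$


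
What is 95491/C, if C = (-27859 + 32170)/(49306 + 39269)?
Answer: 2819371775/1437 ≈ 1.9620e+6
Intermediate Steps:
C = 1437/29525 (C = 4311/88575 = 4311*(1/88575) = 1437/29525 ≈ 0.048671)
95491/C = 95491/(1437/29525) = 95491*(29525/1437) = 2819371775/1437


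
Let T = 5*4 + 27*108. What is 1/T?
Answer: 1/2936 ≈ 0.00034060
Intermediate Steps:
T = 2936 (T = 20 + 2916 = 2936)
1/T = 1/2936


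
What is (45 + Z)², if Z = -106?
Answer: 3721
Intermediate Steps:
(45 + Z)² = (45 - 106)² = (-61)² = 3721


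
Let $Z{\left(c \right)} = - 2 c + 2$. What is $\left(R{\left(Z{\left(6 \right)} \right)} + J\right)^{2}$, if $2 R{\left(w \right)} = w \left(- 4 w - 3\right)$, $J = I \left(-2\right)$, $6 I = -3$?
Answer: $33856$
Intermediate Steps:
$I = - \frac{1}{2}$ ($I = \frac{1}{6} \left(-3\right) = - \frac{1}{2} \approx -0.5$)
$Z{\left(c \right)} = 2 - 2 c$
$J = 1$ ($J = \left(- \frac{1}{2}\right) \left(-2\right) = 1$)
$R{\left(w \right)} = \frac{w \left(-3 - 4 w\right)}{2}$ ($R{\left(w \right)} = \frac{w \left(- 4 w - 3\right)}{2} = \frac{w \left(-3 - 4 w\right)}{2}$)
$\left(R{\left(Z{\left(6 \right)} \right)} + J\right)^{2} = \left(- \frac{\left(2 - 12\right) \left(3 + 4 \left(2 - 12\right)\right)}{2} + 1\right)^{2} = \left(\left(- \frac{1}{2}\right) \left(-10\right) \left(3 + 4 \left(-10\right)\right) + 1\right)^{2} = \left(\left(- \frac{1}{2}\right) \left(-10\right) \left(3 - 40\right) + 1\right)^{2} = \left(\left(- \frac{1}{2}\right) \left(-10\right) \left(-37\right) + 1\right)^{2} = \left(-185 + 1\right)^{2} = \left(-184\right)^{2} = 33856$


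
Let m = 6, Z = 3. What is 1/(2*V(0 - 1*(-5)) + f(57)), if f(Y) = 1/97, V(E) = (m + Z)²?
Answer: 97/15715 ≈ 0.0061724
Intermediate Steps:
V(E) = 81 (V(E) = (6 + 3)² = 9² = 81)
f(Y) = 1/97
1/(2*V(0 - 1*(-5)) + f(57)) = 1/(2*81 + 1/97) = 1/(162 + 1/97) = 1/(15715/97) = 97/15715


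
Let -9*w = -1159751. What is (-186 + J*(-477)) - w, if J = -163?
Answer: -461666/9 ≈ -51296.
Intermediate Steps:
w = 1159751/9 (w = -⅑*(-1159751) = 1159751/9 ≈ 1.2886e+5)
(-186 + J*(-477)) - w = (-186 - 163*(-477)) - 1*1159751/9 = (-186 + 77751) - 1159751/9 = 77565 - 1159751/9 = -461666/9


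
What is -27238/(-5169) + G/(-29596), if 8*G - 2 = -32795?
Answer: 6618593801/1223853792 ≈ 5.4080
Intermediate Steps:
G = -32793/8 (G = ¼ + (⅛)*(-32795) = ¼ - 32795/8 = -32793/8 ≈ -4099.1)
-27238/(-5169) + G/(-29596) = -27238/(-5169) - 32793/8/(-29596) = -27238*(-1/5169) - 32793/8*(-1/29596) = 27238/5169 + 32793/236768 = 6618593801/1223853792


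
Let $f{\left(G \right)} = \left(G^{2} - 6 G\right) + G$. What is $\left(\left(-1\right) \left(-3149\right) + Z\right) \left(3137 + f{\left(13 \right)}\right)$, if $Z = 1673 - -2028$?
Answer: $22200850$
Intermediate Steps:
$f{\left(G \right)} = G^{2} - 5 G$
$Z = 3701$ ($Z = 1673 + 2028 = 3701$)
$\left(\left(-1\right) \left(-3149\right) + Z\right) \left(3137 + f{\left(13 \right)}\right) = \left(\left(-1\right) \left(-3149\right) + 3701\right) \left(3137 + 13 \left(-5 + 13\right)\right) = \left(3149 + 3701\right) \left(3137 + 13 \cdot 8\right) = 6850 \left(3137 + 104\right) = 6850 \cdot 3241 = 22200850$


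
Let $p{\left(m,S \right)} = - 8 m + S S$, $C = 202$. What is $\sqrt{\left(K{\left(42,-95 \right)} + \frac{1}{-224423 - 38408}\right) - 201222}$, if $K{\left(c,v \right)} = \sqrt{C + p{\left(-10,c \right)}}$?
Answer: $\frac{\sqrt{-13900442836896373 + 69080134561 \sqrt{2046}}}{262831} \approx 448.53 i$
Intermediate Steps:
$p{\left(m,S \right)} = S^{2} - 8 m$ ($p{\left(m,S \right)} = - 8 m + S^{2} = S^{2} - 8 m$)
$K{\left(c,v \right)} = \sqrt{282 + c^{2}}$ ($K{\left(c,v \right)} = \sqrt{202 + \left(c^{2} - -80\right)} = \sqrt{202 + \left(c^{2} + 80\right)} = \sqrt{202 + \left(80 + c^{2}\right)} = \sqrt{282 + c^{2}}$)
$\sqrt{\left(K{\left(42,-95 \right)} + \frac{1}{-224423 - 38408}\right) - 201222} = \sqrt{\left(\sqrt{282 + 42^{2}} + \frac{1}{-224423 - 38408}\right) - 201222} = \sqrt{\left(\sqrt{282 + 1764} + \frac{1}{-262831}\right) - 201222} = \sqrt{\left(\sqrt{2046} - \frac{1}{262831}\right) - 201222} = \sqrt{\left(- \frac{1}{262831} + \sqrt{2046}\right) - 201222} = \sqrt{- \frac{52887379483}{262831} + \sqrt{2046}}$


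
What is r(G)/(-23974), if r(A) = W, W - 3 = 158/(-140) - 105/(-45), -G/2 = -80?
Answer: -883/5034540 ≈ -0.00017539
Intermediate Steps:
G = 160 (G = -2*(-80) = 160)
W = 883/210 (W = 3 + (158/(-140) - 105/(-45)) = 3 + (158*(-1/140) - 105*(-1/45)) = 3 + (-79/70 + 7/3) = 3 + 253/210 = 883/210 ≈ 4.2048)
r(A) = 883/210
r(G)/(-23974) = (883/210)/(-23974) = (883/210)*(-1/23974) = -883/5034540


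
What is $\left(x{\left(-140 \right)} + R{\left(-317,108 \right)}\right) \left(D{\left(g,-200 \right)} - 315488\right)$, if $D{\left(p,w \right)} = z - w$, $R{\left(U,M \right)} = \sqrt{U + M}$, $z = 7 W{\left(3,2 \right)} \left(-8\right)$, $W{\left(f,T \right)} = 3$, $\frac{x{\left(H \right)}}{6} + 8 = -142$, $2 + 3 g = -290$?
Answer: $283910400 - 315456 i \sqrt{209} \approx 2.8391 \cdot 10^{8} - 4.5605 \cdot 10^{6} i$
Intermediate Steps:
$g = - \frac{292}{3}$ ($g = - \frac{2}{3} + \frac{1}{3} \left(-290\right) = - \frac{2}{3} - \frac{290}{3} = - \frac{292}{3} \approx -97.333$)
$x{\left(H \right)} = -900$ ($x{\left(H \right)} = -48 + 6 \left(-142\right) = -48 - 852 = -900$)
$z = -168$ ($z = 7 \cdot 3 \left(-8\right) = 21 \left(-8\right) = -168$)
$R{\left(U,M \right)} = \sqrt{M + U}$
$D{\left(p,w \right)} = -168 - w$
$\left(x{\left(-140 \right)} + R{\left(-317,108 \right)}\right) \left(D{\left(g,-200 \right)} - 315488\right) = \left(-900 + \sqrt{108 - 317}\right) \left(\left(-168 - -200\right) - 315488\right) = \left(-900 + \sqrt{-209}\right) \left(\left(-168 + 200\right) - 315488\right) = \left(-900 + i \sqrt{209}\right) \left(32 - 315488\right) = \left(-900 + i \sqrt{209}\right) \left(-315456\right) = 283910400 - 315456 i \sqrt{209}$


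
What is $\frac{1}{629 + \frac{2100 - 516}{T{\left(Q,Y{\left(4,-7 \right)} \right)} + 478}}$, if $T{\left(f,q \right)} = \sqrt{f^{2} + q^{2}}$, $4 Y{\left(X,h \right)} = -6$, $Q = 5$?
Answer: $\frac{192608597}{121789151065} + \frac{1056 \sqrt{109}}{121789151065} \approx 0.0015816$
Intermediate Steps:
$Y{\left(X,h \right)} = - \frac{3}{2}$ ($Y{\left(X,h \right)} = \frac{1}{4} \left(-6\right) = - \frac{3}{2}$)
$\frac{1}{629 + \frac{2100 - 516}{T{\left(Q,Y{\left(4,-7 \right)} \right)} + 478}} = \frac{1}{629 + \frac{2100 - 516}{\sqrt{5^{2} + \left(- \frac{3}{2}\right)^{2}} + 478}} = \frac{1}{629 + \frac{1584}{\sqrt{25 + \frac{9}{4}} + 478}} = \frac{1}{629 + \frac{1584}{\sqrt{\frac{109}{4}} + 478}} = \frac{1}{629 + \frac{1584}{\frac{\sqrt{109}}{2} + 478}} = \frac{1}{629 + \frac{1584}{478 + \frac{\sqrt{109}}{2}}}$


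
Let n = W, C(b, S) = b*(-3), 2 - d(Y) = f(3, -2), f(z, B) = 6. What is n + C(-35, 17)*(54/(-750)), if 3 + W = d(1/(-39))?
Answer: -364/25 ≈ -14.560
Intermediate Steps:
d(Y) = -4 (d(Y) = 2 - 1*6 = 2 - 6 = -4)
C(b, S) = -3*b
W = -7 (W = -3 - 4 = -7)
n = -7
n + C(-35, 17)*(54/(-750)) = -7 + (-3*(-35))*(54/(-750)) = -7 + 105*(54*(-1/750)) = -7 + 105*(-9/125) = -7 - 189/25 = -364/25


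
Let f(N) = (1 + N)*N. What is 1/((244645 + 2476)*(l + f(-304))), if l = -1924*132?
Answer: -1/39998016576 ≈ -2.5001e-11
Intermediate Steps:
l = -253968
f(N) = N*(1 + N)
1/((244645 + 2476)*(l + f(-304))) = 1/((244645 + 2476)*(-253968 - 304*(1 - 304))) = 1/(247121*(-253968 - 304*(-303))) = 1/(247121*(-253968 + 92112)) = 1/(247121*(-161856)) = 1/(-39998016576) = -1/39998016576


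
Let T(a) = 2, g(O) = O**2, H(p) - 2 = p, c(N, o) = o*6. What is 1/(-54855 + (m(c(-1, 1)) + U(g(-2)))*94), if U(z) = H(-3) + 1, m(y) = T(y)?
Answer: -1/54667 ≈ -1.8293e-5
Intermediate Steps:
c(N, o) = 6*o
H(p) = 2 + p
m(y) = 2
U(z) = 0 (U(z) = (2 - 3) + 1 = -1 + 1 = 0)
1/(-54855 + (m(c(-1, 1)) + U(g(-2)))*94) = 1/(-54855 + (2 + 0)*94) = 1/(-54855 + 2*94) = 1/(-54855 + 188) = 1/(-54667) = -1/54667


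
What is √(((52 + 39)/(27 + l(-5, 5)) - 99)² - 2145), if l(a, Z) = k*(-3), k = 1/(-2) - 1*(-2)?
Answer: 2*√3478726/45 ≈ 82.895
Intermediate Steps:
k = 3/2 (k = 1*(-½) + 2 = -½ + 2 = 3/2 ≈ 1.5000)
l(a, Z) = -9/2 (l(a, Z) = (3/2)*(-3) = -9/2)
√(((52 + 39)/(27 + l(-5, 5)) - 99)² - 2145) = √(((52 + 39)/(27 - 9/2) - 99)² - 2145) = √((91/(45/2) - 99)² - 2145) = √((91*(2/45) - 99)² - 2145) = √((182/45 - 99)² - 2145) = √((-4273/45)² - 2145) = √(18258529/2025 - 2145) = √(13914904/2025) = 2*√3478726/45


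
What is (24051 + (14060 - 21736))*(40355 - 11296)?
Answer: 475841125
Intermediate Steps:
(24051 + (14060 - 21736))*(40355 - 11296) = (24051 - 7676)*29059 = 16375*29059 = 475841125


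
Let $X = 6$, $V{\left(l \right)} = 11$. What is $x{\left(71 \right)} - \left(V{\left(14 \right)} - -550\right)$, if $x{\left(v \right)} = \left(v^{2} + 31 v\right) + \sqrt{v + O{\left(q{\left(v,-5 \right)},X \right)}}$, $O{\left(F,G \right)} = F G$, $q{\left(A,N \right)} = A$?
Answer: $6681 + \sqrt{497} \approx 6703.3$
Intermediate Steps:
$x{\left(v \right)} = v^{2} + 31 v + \sqrt{7} \sqrt{v}$ ($x{\left(v \right)} = \left(v^{2} + 31 v\right) + \sqrt{v + v 6} = \left(v^{2} + 31 v\right) + \sqrt{v + 6 v} = \left(v^{2} + 31 v\right) + \sqrt{7 v} = \left(v^{2} + 31 v\right) + \sqrt{7} \sqrt{v} = v^{2} + 31 v + \sqrt{7} \sqrt{v}$)
$x{\left(71 \right)} - \left(V{\left(14 \right)} - -550\right) = \left(71^{2} + 31 \cdot 71 + \sqrt{7} \sqrt{71}\right) - \left(11 - -550\right) = \left(5041 + 2201 + \sqrt{497}\right) - \left(11 + 550\right) = \left(7242 + \sqrt{497}\right) - 561 = 6681 + \sqrt{497}$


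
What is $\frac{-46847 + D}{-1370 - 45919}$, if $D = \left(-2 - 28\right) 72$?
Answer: $\frac{49007}{47289} \approx 1.0363$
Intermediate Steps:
$D = -2160$ ($D = \left(-30\right) 72 = -2160$)
$\frac{-46847 + D}{-1370 - 45919} = \frac{-46847 - 2160}{-1370 - 45919} = - \frac{49007}{-47289} = \left(-49007\right) \left(- \frac{1}{47289}\right) = \frac{49007}{47289}$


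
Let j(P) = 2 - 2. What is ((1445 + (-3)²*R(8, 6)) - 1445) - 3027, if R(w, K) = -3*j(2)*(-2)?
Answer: -3027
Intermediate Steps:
j(P) = 0
R(w, K) = 0 (R(w, K) = -3*0*(-2) = 0*(-2) = 0)
((1445 + (-3)²*R(8, 6)) - 1445) - 3027 = ((1445 + (-3)²*0) - 1445) - 3027 = ((1445 + 9*0) - 1445) - 3027 = ((1445 + 0) - 1445) - 3027 = (1445 - 1445) - 3027 = 0 - 3027 = -3027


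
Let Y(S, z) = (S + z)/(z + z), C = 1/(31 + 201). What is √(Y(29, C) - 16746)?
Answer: I*√53526/2 ≈ 115.68*I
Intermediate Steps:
C = 1/232 ≈ 0.0043103
Y(S, z) = (S + z)/(2*z) (Y(S, z) = (S + z)/((2*z)) = (S + z)*(1/(2*z)) = (S + z)/(2*z))
√(Y(29, C) - 16746) = √((29 + 1/232)/(2*(1/232)) - 16746) = √((½)*232*(6729/232) - 16746) = √(6729/2 - 16746) = √(-26763/2) = I*√53526/2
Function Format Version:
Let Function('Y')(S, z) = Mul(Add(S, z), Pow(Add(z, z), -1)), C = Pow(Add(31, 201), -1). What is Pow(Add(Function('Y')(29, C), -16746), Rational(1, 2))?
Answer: Mul(Rational(1, 2), I, Pow(53526, Rational(1, 2))) ≈ Mul(115.68, I)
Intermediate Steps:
C = Rational(1, 232) (C = Pow(232, -1) = Rational(1, 232) ≈ 0.0043103)
Function('Y')(S, z) = Mul(Rational(1, 2), Pow(z, -1), Add(S, z)) (Function('Y')(S, z) = Mul(Add(S, z), Pow(Mul(2, z), -1)) = Mul(Add(S, z), Mul(Rational(1, 2), Pow(z, -1))) = Mul(Rational(1, 2), Pow(z, -1), Add(S, z)))
Pow(Add(Function('Y')(29, C), -16746), Rational(1, 2)) = Pow(Add(Mul(Rational(1, 2), Pow(Rational(1, 232), -1), Add(29, Rational(1, 232))), -16746), Rational(1, 2)) = Pow(Add(Mul(Rational(1, 2), 232, Rational(6729, 232)), -16746), Rational(1, 2)) = Pow(Add(Rational(6729, 2), -16746), Rational(1, 2)) = Pow(Rational(-26763, 2), Rational(1, 2)) = Mul(Rational(1, 2), I, Pow(53526, Rational(1, 2)))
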